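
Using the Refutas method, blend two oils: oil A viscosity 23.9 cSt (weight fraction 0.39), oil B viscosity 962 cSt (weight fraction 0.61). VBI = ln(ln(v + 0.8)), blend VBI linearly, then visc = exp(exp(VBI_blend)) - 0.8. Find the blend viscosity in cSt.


Refutas method: VBN_i = 14.534*ln(ln(visc_i + 0.8)) + 10.975, blended linearly by mass fraction; since VBN is linear in VBI_i = ln(ln(visc_i + 0.8)) and the fractions sum to 1, blend VBI directly: visc = exp(exp(VBI_blend)) - 0.8
VBI_1 = ln(ln(23.9 + 0.8)) = 1.16527
VBI_2 = ln(ln(962 + 0.8)) = 1.92714
VBI_blend = 0.39 * 1.16527 + 0.61 * 1.92714 = 1.63001
visc_blend = exp(exp(1.63001)) - 0.8 = 163.9

163.9 cSt


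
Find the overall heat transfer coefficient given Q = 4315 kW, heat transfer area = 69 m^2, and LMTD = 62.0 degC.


From Q = U*A*LMTD, U = Q / (A * LMTD)
U = 4315 / (69 * 62.0) = 4315 / 4278 = 1.009

1.009 kW/(m^2*K)


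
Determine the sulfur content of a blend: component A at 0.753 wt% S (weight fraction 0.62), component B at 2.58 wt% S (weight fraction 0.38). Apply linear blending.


Linear sulfur blending: S_blend = x1*S1 + x2*S2
Contribution 1: 0.62 * 0.753 = 0.46686 wt%
Contribution 2: 0.38 * 2.58 = 0.9804 wt%
S_blend = 0.46686 + 0.9804 = 1.44726

1.44726 wt%


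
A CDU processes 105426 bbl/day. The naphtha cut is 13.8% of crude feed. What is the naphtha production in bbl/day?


Crude throughput = 105426 bbl/day
Fraction yield = 13.8%
yield = throughput * fraction / 100
yield = 105426 * 13.8 / 100 = 14548.788

14548.788 bbl/day


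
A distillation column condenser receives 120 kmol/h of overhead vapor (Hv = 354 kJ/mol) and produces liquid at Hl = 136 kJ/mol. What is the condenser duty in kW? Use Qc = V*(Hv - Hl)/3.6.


Qc = 120 * (354 - 136) / 3.6 = 120 * 218 / 3.6 = 7267

7267 kW


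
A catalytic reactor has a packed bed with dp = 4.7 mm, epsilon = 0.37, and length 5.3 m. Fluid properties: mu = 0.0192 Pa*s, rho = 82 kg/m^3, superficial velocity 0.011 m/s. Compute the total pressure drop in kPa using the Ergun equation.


dp = 4.7 mm = 0.0047 m
Viscous term = 150*0.0192*0.011*(1-0.37)^2 / (0.0047^2*0.37^3) = 11237.4
Inertial term = 1.75*82*0.011^2*(1-0.37) / (0.0047*0.37^3) = 45.9489
dP/L = 11237.4 + 45.9489 = 11283.3 Pa/m
dP = 11283.3 * 5.3 / 1000 = 59.80 kPa

59.80 kPa


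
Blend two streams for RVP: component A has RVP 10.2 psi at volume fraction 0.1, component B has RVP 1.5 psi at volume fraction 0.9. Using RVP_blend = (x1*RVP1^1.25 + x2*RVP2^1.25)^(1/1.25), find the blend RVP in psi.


Chevron index: RVP_blend = (sum xi*RVPi^1.25)^(1/1.25)
RVP^1.25 terms: 0.1 * 10.2^1.25 + 0.9 * 1.5^1.25 = 3.31687
RVP_blend = 3.31687^(1/1.25) = 2.610

2.610 psi


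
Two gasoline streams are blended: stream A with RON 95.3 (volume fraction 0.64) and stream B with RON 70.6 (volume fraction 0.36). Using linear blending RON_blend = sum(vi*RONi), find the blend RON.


Linear blending: RON_blend = sum(vi * RONi)
Contribution 1: 0.64 * 95.3 = 60.992
Contribution 2: 0.36 * 70.6 = 25.416
RON_blend = 60.992 + 25.416 = 86.408

86.408


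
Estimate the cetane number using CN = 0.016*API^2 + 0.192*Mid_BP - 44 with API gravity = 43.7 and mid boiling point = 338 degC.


CN = 0.016 * 43.7^2 + 0.192 * 338 - 44
CN = 30.55504 + 64.896 - 44 = 51.45104

51.45104


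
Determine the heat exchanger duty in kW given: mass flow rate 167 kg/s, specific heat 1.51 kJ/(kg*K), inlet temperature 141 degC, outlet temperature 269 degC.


Q = m_dot * cp * delta_T
delta_T = 269 - 141 = 128 K
Q = 167 * 1.51 * 128
= 252.17 * 128
= 32277.76 kW

32277.76 kW


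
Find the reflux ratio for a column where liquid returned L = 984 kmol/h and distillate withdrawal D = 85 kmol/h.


Reflux ratio definition: R = L / D (liquid returned / distillate withdrawn)
L = 984 kmol/h, D = 85 kmol/h
R = 984 / 85 = 11.58

11.58


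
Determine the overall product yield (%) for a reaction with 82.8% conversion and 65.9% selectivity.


Overall yield = conversion (%) * selectivity (%) / 100
Conversion = 82.8%, Selectivity = 65.9%
Y = 82.8 * 65.9 / 100
= 54.5652 %

54.5652 %


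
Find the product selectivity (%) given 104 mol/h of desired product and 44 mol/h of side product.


Selectivity = desired / (desired + undesired) * 100
Total products = 104 + 44 = 148 mol/h
S = 104 / 148 * 100
= 0.7027 * 100
= 70.27 %

70.27 %


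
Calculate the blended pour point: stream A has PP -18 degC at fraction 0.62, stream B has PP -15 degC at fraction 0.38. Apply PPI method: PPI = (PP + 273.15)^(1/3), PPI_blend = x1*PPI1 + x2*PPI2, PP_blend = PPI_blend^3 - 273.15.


PPI_1 = (-18 + 273.15)^(1/3) = 6.342569
PPI_2 = (-15 + 273.15)^(1/3) = 6.36733
PPI_blend = 0.62 * 6.342569 + 0.38 * 6.36733 = 6.351978
PP_blend = 6.351978^3 - 273.15 = 256.2872 - 273.15 = -16.86

-16.86 degC


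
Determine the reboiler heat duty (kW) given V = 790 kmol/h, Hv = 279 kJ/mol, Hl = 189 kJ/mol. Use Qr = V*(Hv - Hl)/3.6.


Qr = 790 * (279 - 189) / 3.6 = 790 * 90 / 3.6 = 19750

19750 kW


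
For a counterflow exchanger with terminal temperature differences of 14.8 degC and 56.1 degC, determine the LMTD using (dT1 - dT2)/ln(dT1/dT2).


LMTD = (dT1 - dT2) / ln(dT1/dT2)
= (14.8 - 56.1) / ln(14.8 / 56.1) = -41.3 / -1.33251 = 30.99

30.99 degC


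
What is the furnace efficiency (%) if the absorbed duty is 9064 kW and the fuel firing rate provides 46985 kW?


Furnace efficiency = Q_absorbed / Q_fuel * 100
= 9064 / 46985 * 100 = 19.29

19.29 %


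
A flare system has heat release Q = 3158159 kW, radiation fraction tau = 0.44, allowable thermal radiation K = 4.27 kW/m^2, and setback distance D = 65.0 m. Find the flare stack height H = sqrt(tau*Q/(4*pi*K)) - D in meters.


tau*Q/(4*pi*K) = 0.44 * 3158159 / (4 * pi * 4.27) = 25897
sqrt(25897) = 160.925
H = 160.925 - 65.0 = 95.93

95.93 m


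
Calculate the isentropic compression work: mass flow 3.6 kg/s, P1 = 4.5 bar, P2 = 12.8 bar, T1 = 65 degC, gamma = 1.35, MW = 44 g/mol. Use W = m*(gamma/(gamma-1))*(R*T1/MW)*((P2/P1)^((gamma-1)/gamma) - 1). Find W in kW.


Isentropic work: W = m*(gamma/(gamma-1))*(R*T1/MW)*((P2/P1)^((gamma-1)/gamma) - 1)
T1 = 65 + 273.15 = 338.15 K
Pressure ratio = 12.8 / 4.5 = 2.84444
Exponent = (1.35 - 1)/1.35 = 0.259259
(P2/P1)^exp - 1 = 2.84444^0.259259 - 1 = 0.311302
W = 3.6 * 1.35 / 0.35 * 8.314 * 338.15 / 44 * 0.311302 = 276.2

276.2 kW


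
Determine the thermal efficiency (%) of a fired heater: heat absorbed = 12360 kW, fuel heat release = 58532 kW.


Furnace efficiency = Q_absorbed / Q_fuel * 100
= 12360 / 58532 * 100 = 21.12

21.12 %


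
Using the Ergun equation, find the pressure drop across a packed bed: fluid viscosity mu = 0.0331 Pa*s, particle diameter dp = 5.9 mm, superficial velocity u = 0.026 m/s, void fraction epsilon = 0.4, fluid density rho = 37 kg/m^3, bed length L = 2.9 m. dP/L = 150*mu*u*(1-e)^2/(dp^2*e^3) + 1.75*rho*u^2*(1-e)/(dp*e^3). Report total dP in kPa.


dp = 5.9 mm = 0.0059 m
Viscous term = 150*0.0331*0.026*(1-0.4)^2 / (0.0059^2*0.4^3) = 20859.8
Inertial term = 1.75*37*0.026^2*(1-0.4) / (0.0059*0.4^3) = 69.5514
dP/L = 20859.8 + 69.5514 = 20929.4 Pa/m
dP = 20929.4 * 2.9 / 1000 = 60.70 kPa

60.70 kPa


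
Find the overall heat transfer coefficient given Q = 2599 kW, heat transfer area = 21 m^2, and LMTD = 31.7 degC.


From Q = U*A*LMTD, U = Q / (A * LMTD)
U = 2599 / (21 * 31.7) = 2599 / 665.7 = 3.904

3.904 kW/(m^2*K)


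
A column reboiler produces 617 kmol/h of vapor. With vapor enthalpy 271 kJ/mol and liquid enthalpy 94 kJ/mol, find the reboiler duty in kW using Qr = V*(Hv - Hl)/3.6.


Qr = 617 * (271 - 94) / 3.6 = 617 * 177 / 3.6 = 30340

30340 kW


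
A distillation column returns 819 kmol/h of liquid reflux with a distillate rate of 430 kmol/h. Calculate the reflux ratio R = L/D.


Reflux ratio definition: R = L / D (liquid returned / distillate withdrawn)
L = 819 kmol/h, D = 430 kmol/h
R = 819 / 430 = 1.905

1.905


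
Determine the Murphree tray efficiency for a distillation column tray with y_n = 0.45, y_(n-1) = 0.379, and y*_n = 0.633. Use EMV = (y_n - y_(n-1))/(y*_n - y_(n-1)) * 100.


Murphree vapor efficiency: EMV = (y_n - y_(n-1)) / (y*_n - y_(n-1)) * 100
EMV = (0.45 - 0.379) / (0.633 - 0.379) * 100 = 0.071 / 0.254 * 100 = 27.95

27.95 %


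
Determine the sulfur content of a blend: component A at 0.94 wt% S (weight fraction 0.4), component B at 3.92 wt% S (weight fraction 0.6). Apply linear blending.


Linear sulfur blending: S_blend = x1*S1 + x2*S2
Contribution 1: 0.4 * 0.94 = 0.376 wt%
Contribution 2: 0.6 * 3.92 = 2.352 wt%
S_blend = 0.376 + 2.352 = 2.728

2.728 wt%


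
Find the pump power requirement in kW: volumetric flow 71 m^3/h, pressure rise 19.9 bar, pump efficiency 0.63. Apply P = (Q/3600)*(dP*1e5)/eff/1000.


Q = 71 / 3600 = 0.0197222 m^3/s
P = 0.0197222 * (19.9 * 1e5) / 0.63 / 1000 = 62.30

62.30 kW


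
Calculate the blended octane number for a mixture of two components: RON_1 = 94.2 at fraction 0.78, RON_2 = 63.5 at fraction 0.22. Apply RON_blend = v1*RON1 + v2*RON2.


Linear blending: RON_blend = sum(vi * RONi)
Contribution 1: 0.78 * 94.2 = 73.476
Contribution 2: 0.22 * 63.5 = 13.97
RON_blend = 73.476 + 13.97 = 87.446

87.446


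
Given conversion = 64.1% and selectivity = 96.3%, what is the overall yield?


Overall yield = conversion (%) * selectivity (%) / 100
Conversion = 64.1%, Selectivity = 96.3%
Y = 64.1 * 96.3 / 100
= 61.7283 %

61.7283 %


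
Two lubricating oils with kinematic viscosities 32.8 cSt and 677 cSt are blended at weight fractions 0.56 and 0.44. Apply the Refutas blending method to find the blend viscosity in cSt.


Refutas method: VBN_i = 14.534*ln(ln(visc_i + 0.8)) + 10.975, blended linearly by mass fraction; since VBN is linear in VBI_i = ln(ln(visc_i + 0.8)) and the fractions sum to 1, blend VBI directly: visc = exp(exp(VBI_blend)) - 0.8
VBI_1 = ln(ln(32.8 + 0.8)) = 1.2569
VBI_2 = ln(ln(677 + 0.8)) = 1.8747
VBI_blend = 0.56 * 1.2569 + 0.44 * 1.8747 = 1.52873
visc_blend = exp(exp(1.52873)) - 0.8 = 99.92

99.92 cSt


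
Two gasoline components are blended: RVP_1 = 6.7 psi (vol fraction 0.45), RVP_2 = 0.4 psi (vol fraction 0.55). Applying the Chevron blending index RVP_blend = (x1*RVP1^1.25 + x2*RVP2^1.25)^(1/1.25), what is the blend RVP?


Chevron index: RVP_blend = (sum xi*RVPi^1.25)^(1/1.25)
RVP^1.25 terms: 0.45 * 6.7^1.25 + 0.55 * 0.4^1.25 = 5.02568
RVP_blend = 5.02568^(1/1.25) = 3.639

3.639 psi


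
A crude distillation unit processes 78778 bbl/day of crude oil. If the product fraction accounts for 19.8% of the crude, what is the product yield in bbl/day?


Crude throughput = 78778 bbl/day
Fraction yield = 19.8%
yield = throughput * fraction / 100
yield = 78778 * 19.8 / 100 = 15598.044

15598.044 bbl/day


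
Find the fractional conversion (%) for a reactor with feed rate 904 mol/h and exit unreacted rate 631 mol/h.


X = (F_in - F_out) / F_in * 100
Moles reacted = 904 - 631 = 273
X = 273 / 904 * 100
= 0.3020 * 100
= 30.20 %

30.20 %


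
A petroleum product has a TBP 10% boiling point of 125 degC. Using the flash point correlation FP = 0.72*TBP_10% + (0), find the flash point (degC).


FP = 0.72 * 125 + (0) = 90

90 degC


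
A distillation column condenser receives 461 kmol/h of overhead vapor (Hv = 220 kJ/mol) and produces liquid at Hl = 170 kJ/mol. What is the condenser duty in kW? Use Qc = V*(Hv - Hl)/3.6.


Qc = 461 * (220 - 170) / 3.6 = 461 * 50 / 3.6 = 6403

6403 kW


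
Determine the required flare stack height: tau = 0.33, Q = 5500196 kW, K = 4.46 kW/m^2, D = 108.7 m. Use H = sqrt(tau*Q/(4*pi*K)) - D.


tau*Q/(4*pi*K) = 0.33 * 5500196 / (4 * pi * 4.46) = 32385.3
sqrt(32385.3) = 179.959
H = 179.959 - 108.7 = 71.26

71.26 m


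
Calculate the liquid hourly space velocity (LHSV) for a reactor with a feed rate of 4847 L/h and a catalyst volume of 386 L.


LHSV = volumetric feed rate / catalyst volume
= 4847 L/h / 386 L
= 12.56 h^-1

12.56 h^-1


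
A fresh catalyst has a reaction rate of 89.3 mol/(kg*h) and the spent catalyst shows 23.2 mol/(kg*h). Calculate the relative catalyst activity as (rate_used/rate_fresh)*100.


Activity (%) = (rate_used / rate_fresh) * 100
rate_used = 23.2, rate_fresh = 89.3
= (23.2 / 89.3) * 100
= 0.2598 * 100 = 25.98

25.98 %


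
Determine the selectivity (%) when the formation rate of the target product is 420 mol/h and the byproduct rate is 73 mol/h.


Selectivity = desired / (desired + undesired) * 100
Total products = 420 + 73 = 493 mol/h
S = 420 / 493 * 100
= 0.8519 * 100
= 85.19 %

85.19 %


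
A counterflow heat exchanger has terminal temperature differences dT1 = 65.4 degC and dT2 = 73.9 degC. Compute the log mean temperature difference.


LMTD = (dT1 - dT2) / ln(dT1/dT2)
= (65.4 - 73.9) / ln(65.4 / 73.9) = -8.5 / -0.122191 = 69.56

69.56 degC


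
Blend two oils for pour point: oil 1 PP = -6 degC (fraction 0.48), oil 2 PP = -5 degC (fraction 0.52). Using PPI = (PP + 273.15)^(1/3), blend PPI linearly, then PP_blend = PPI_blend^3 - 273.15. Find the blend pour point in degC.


PPI_1 = (-6 + 273.15)^(1/3) = 6.440482
PPI_2 = (-5 + 273.15)^(1/3) = 6.448508
PPI_blend = 0.48 * 6.440482 + 0.52 * 6.448508 = 6.444656
PP_blend = 6.444656^3 - 273.15 = 267.6697 - 273.15 = -5.48

-5.48 degC


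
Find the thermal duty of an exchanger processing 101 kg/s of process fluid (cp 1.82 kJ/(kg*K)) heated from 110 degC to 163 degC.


Q = m_dot * cp * delta_T
delta_T = 163 - 110 = 53 K
Q = 101 * 1.82 * 53
= 183.82 * 53
= 9742.46 kW

9742.46 kW


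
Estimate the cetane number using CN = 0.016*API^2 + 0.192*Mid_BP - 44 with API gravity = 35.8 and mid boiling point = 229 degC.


CN = 0.016 * 35.8^2 + 0.192 * 229 - 44
CN = 20.50624 + 43.968 - 44 = 20.47424

20.47424


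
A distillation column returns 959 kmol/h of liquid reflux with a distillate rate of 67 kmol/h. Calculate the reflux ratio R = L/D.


Reflux ratio definition: R = L / D (liquid returned / distillate withdrawn)
L = 959 kmol/h, D = 67 kmol/h
R = 959 / 67 = 14.31

14.31


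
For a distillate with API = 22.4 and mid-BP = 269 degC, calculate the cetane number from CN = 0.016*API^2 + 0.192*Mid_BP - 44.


CN = 0.016 * 22.4^2 + 0.192 * 269 - 44
CN = 8.02816 + 51.648 - 44 = 15.67616

15.67616


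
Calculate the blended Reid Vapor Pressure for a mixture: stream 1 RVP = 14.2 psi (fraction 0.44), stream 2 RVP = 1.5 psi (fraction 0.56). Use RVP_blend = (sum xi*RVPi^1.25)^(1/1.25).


Chevron index: RVP_blend = (sum xi*RVPi^1.25)^(1/1.25)
RVP^1.25 terms: 0.44 * 14.2^1.25 + 0.56 * 1.5^1.25 = 13.0583
RVP_blend = 13.0583^(1/1.25) = 7.811

7.811 psi


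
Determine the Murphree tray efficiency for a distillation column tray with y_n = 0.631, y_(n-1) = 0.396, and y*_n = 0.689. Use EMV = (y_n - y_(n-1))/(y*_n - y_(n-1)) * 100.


Murphree vapor efficiency: EMV = (y_n - y_(n-1)) / (y*_n - y_(n-1)) * 100
EMV = (0.631 - 0.396) / (0.689 - 0.396) * 100 = 0.235 / 0.293 * 100 = 80.20

80.20 %


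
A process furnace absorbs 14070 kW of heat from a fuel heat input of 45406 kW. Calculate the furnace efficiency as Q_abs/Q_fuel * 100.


Furnace efficiency = Q_absorbed / Q_fuel * 100
= 14070 / 45406 * 100 = 30.99

30.99 %


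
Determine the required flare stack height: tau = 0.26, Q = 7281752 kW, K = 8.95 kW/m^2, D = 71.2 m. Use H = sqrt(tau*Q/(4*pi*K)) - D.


tau*Q/(4*pi*K) = 0.26 * 7281752 / (4 * pi * 8.95) = 16833.6
sqrt(16833.6) = 129.744
H = 129.744 - 71.2 = 58.54

58.54 m


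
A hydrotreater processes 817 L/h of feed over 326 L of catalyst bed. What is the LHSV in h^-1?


LHSV = volumetric feed rate / catalyst volume
= 817 L/h / 326 L
= 2.506 h^-1

2.506 h^-1


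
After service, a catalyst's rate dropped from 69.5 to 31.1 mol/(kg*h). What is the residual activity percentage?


Activity (%) = (rate_used / rate_fresh) * 100
rate_used = 31.1, rate_fresh = 69.5
= (31.1 / 69.5) * 100
= 0.4475 * 100 = 44.75

44.75 %


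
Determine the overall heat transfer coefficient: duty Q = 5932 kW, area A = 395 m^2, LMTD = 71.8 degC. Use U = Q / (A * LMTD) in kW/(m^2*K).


From Q = U*A*LMTD, U = Q / (A * LMTD)
U = 5932 / (395 * 71.8) = 5932 / 28361 = 0.2092

0.2092 kW/(m^2*K)


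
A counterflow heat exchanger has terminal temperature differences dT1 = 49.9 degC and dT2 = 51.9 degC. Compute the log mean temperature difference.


LMTD = (dT1 - dT2) / ln(dT1/dT2)
= (49.9 - 51.9) / ln(49.9 / 51.9) = -2 / -0.0392978 = 50.89

50.89 degC


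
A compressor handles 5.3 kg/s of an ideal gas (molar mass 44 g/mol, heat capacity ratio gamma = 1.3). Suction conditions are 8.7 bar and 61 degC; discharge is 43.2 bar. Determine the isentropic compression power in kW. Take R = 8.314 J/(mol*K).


Isentropic work: W = m*(gamma/(gamma-1))*(R*T1/MW)*((P2/P1)^((gamma-1)/gamma) - 1)
T1 = 61 + 273.15 = 334.15 K
Pressure ratio = 43.2 / 8.7 = 4.96552
Exponent = (1.3 - 1)/1.3 = 0.230769
(P2/P1)^exp - 1 = 4.96552^0.230769 - 1 = 0.447462
W = 5.3 * 1.3 / 0.3 * 8.314 * 334.15 / 44 * 0.447462 = 648.9

648.9 kW


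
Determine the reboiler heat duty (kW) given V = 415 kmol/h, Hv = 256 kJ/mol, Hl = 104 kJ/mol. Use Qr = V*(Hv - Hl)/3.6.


Qr = 415 * (256 - 104) / 3.6 = 415 * 152 / 3.6 = 17520

17520 kW


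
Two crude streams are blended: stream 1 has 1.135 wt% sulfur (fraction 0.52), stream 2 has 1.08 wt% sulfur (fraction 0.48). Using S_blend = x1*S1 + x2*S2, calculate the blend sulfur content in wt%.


Linear sulfur blending: S_blend = x1*S1 + x2*S2
Contribution 1: 0.52 * 1.135 = 0.5902 wt%
Contribution 2: 0.48 * 1.08 = 0.5184 wt%
S_blend = 0.5902 + 0.5184 = 1.1086

1.1086 wt%


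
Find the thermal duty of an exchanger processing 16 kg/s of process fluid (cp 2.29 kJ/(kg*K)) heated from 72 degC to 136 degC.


Q = m_dot * cp * delta_T
delta_T = 136 - 72 = 64 K
Q = 16 * 2.29 * 64
= 36.64 * 64
= 2344.96 kW

2344.96 kW


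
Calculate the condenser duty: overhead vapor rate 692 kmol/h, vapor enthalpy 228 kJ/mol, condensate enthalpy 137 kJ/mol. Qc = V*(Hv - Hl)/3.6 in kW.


Qc = 692 * (228 - 137) / 3.6 = 692 * 91 / 3.6 = 17490

17490 kW


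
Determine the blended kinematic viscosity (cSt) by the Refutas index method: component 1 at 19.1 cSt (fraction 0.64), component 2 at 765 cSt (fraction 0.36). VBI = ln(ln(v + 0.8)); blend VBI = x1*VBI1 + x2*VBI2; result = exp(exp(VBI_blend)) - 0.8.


Refutas method: VBN_i = 14.534*ln(ln(visc_i + 0.8)) + 10.975, blended linearly by mass fraction; since VBN is linear in VBI_i = ln(ln(visc_i + 0.8)) and the fractions sum to 1, blend VBI directly: visc = exp(exp(VBI_blend)) - 0.8
VBI_1 = ln(ln(19.1 + 0.8)) = 1.09551
VBI_2 = ln(ln(765 + 0.8)) = 1.89325
VBI_blend = 0.64 * 1.09551 + 0.36 * 1.89325 = 1.3827
visc_blend = exp(exp(1.3827)) - 0.8 = 53.02

53.02 cSt


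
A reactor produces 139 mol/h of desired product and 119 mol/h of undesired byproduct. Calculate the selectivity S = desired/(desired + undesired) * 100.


Selectivity = desired / (desired + undesired) * 100
Total products = 139 + 119 = 258 mol/h
S = 139 / 258 * 100
= 0.5388 * 100
= 53.88 %

53.88 %


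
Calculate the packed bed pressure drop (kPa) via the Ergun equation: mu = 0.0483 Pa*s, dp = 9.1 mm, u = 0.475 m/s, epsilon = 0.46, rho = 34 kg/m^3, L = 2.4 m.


dp = 9.1 mm = 0.0091 m
Viscous term = 150*0.0483*0.475*(1-0.46)^2 / (0.0091^2*0.46^3) = 124498
Inertial term = 1.75*34*0.475^2*(1-0.46) / (0.0091*0.46^3) = 8184.33
dP/L = 124498 + 8184.33 = 132682 Pa/m
dP = 132682 * 2.4 / 1000 = 318.4 kPa

318.4 kPa


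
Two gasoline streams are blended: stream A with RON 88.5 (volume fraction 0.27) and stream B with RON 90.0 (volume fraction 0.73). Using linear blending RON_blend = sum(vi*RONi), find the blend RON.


Linear blending: RON_blend = sum(vi * RONi)
Contribution 1: 0.27 * 88.5 = 23.895
Contribution 2: 0.73 * 90.0 = 65.7
RON_blend = 23.895 + 65.7 = 89.595

89.595


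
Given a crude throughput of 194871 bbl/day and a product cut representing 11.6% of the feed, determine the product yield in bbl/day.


Crude throughput = 194871 bbl/day
Fraction yield = 11.6%
yield = throughput * fraction / 100
yield = 194871 * 11.6 / 100 = 22605.036

22605.036 bbl/day


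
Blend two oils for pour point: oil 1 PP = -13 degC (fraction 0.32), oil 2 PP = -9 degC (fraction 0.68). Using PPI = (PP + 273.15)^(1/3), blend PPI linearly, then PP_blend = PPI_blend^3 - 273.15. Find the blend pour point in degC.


PPI_1 = (-13 + 273.15)^(1/3) = 6.383731
PPI_2 = (-9 + 273.15)^(1/3) = 6.416283
PPI_blend = 0.32 * 6.383731 + 0.68 * 6.416283 = 6.405866
PP_blend = 6.405866^3 - 273.15 = 262.8655 - 273.15 = -10.28

-10.28 degC


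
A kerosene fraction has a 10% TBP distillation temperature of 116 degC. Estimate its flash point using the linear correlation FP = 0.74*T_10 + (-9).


FP = 0.74 * 116 + (-9) = 76.84

76.84 degC


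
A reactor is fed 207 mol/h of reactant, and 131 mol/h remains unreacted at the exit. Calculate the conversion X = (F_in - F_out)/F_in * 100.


X = (F_in - F_out) / F_in * 100
Moles reacted = 207 - 131 = 76
X = 76 / 207 * 100
= 0.3671 * 100
= 36.71 %

36.71 %


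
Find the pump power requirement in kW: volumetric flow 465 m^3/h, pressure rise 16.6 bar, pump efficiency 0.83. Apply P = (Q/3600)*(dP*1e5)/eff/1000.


Q = 465 / 3600 = 0.129167 m^3/s
P = 0.129167 * (16.6 * 1e5) / 0.83 / 1000 = 258.3

258.3 kW


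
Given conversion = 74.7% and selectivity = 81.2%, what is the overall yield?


Overall yield = conversion (%) * selectivity (%) / 100
Conversion = 74.7%, Selectivity = 81.2%
Y = 74.7 * 81.2 / 100
= 60.6564 %

60.6564 %


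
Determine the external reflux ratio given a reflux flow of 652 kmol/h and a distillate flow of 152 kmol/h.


Reflux ratio definition: R = L / D (liquid returned / distillate withdrawn)
L = 652 kmol/h, D = 152 kmol/h
R = 652 / 152 = 4.289

4.289


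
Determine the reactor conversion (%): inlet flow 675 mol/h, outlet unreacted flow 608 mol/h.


X = (F_in - F_out) / F_in * 100
Moles reacted = 675 - 608 = 67
X = 67 / 675 * 100
= 0.09926 * 100
= 9.926 %

9.926 %


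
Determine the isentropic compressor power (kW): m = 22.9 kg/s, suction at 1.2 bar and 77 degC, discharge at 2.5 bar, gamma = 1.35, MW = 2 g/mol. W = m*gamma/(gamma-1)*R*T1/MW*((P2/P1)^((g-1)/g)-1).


Isentropic work: W = m*(gamma/(gamma-1))*(R*T1/MW)*((P2/P1)^((gamma-1)/gamma) - 1)
T1 = 77 + 273.15 = 350.15 K
Pressure ratio = 2.5 / 1.2 = 2.08333
Exponent = (1.35 - 1)/1.35 = 0.259259
(P2/P1)^exp - 1 = 2.08333^0.259259 - 1 = 0.209598
W = 22.9 * 1.35 / 0.35 * 8.314 * 350.15 / 2 * 0.209598 = 26950

26950 kW


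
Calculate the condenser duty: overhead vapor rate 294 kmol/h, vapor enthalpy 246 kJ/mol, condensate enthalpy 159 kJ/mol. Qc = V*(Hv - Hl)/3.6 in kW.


Qc = 294 * (246 - 159) / 3.6 = 294 * 87 / 3.6 = 7105

7105 kW


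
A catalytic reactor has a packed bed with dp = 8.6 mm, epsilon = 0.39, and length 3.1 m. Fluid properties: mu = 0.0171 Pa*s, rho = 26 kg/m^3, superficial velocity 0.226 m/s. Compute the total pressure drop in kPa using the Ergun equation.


dp = 8.6 mm = 0.0086 m
Viscous term = 150*0.0171*0.226*(1-0.39)^2 / (0.0086^2*0.39^3) = 49166
Inertial term = 1.75*26*0.226^2*(1-0.39) / (0.0086*0.39^3) = 2778.85
dP/L = 49166 + 2778.85 = 51944.8 Pa/m
dP = 51944.8 * 3.1 / 1000 = 161.0 kPa

161.0 kPa


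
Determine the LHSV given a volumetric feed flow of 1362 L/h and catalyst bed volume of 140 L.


LHSV = volumetric feed rate / catalyst volume
= 1362 L/h / 140 L
= 9.729 h^-1

9.729 h^-1


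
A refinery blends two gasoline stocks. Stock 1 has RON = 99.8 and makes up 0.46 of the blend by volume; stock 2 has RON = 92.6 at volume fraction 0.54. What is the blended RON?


Linear blending: RON_blend = sum(vi * RONi)
Contribution 1: 0.46 * 99.8 = 45.908
Contribution 2: 0.54 * 92.6 = 50.004
RON_blend = 45.908 + 50.004 = 95.912

95.912


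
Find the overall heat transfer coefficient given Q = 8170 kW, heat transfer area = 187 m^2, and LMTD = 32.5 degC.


From Q = U*A*LMTD, U = Q / (A * LMTD)
U = 8170 / (187 * 32.5) = 8170 / 6077.5 = 1.344

1.344 kW/(m^2*K)


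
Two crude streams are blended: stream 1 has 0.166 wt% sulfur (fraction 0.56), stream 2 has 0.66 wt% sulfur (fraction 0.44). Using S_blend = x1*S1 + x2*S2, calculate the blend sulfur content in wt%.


Linear sulfur blending: S_blend = x1*S1 + x2*S2
Contribution 1: 0.56 * 0.166 = 0.09296 wt%
Contribution 2: 0.44 * 0.66 = 0.2904 wt%
S_blend = 0.09296 + 0.2904 = 0.38336

0.38336 wt%


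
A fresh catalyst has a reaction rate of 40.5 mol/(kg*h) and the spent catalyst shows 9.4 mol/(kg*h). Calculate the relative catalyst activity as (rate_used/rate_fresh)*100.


Activity (%) = (rate_used / rate_fresh) * 100
rate_used = 9.4, rate_fresh = 40.5
= (9.4 / 40.5) * 100
= 0.2321 * 100 = 23.21

23.21 %


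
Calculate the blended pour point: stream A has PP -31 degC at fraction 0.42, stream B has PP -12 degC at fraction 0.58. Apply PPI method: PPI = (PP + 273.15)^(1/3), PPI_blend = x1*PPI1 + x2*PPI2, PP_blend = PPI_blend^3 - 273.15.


PPI_1 = (-31 + 273.15)^(1/3) = 6.232967
PPI_2 = (-12 + 273.15)^(1/3) = 6.391901
PPI_blend = 0.42 * 6.232967 + 0.58 * 6.391901 = 6.325149
PP_blend = 6.325149^3 - 273.15 = 253.0535 - 273.15 = -20.1

-20.1 degC


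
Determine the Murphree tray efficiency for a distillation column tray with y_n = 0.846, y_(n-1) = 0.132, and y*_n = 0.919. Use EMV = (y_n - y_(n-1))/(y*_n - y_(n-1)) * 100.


Murphree vapor efficiency: EMV = (y_n - y_(n-1)) / (y*_n - y_(n-1)) * 100
EMV = (0.846 - 0.132) / (0.919 - 0.132) * 100 = 0.714 / 0.787 * 100 = 90.72

90.72 %


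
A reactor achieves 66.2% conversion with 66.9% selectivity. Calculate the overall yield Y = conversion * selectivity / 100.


Overall yield = conversion (%) * selectivity (%) / 100
Conversion = 66.2%, Selectivity = 66.9%
Y = 66.2 * 66.9 / 100
= 44.2878 %

44.2878 %


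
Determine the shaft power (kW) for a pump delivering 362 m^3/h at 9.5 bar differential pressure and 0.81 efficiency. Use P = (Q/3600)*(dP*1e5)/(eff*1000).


Q = 362 / 3600 = 0.100556 m^3/s
P = 0.100556 * (9.5 * 1e5) / 0.81 / 1000 = 117.9

117.9 kW


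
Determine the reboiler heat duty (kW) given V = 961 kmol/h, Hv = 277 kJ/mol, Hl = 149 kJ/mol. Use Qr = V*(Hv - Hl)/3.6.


Qr = 961 * (277 - 149) / 3.6 = 961 * 128 / 3.6 = 34170

34170 kW


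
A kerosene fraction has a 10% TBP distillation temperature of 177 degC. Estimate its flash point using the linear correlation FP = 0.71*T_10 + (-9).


FP = 0.71 * 177 + (-9) = 116.67

116.67 degC


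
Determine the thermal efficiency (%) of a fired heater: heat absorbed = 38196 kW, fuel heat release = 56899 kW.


Furnace efficiency = Q_absorbed / Q_fuel * 100
= 38196 / 56899 * 100 = 67.13

67.13 %


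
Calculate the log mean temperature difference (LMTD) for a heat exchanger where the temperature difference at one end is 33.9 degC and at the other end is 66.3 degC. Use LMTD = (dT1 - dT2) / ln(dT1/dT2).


LMTD = (dT1 - dT2) / ln(dT1/dT2)
= (33.9 - 66.3) / ln(33.9 / 66.3) = -32.4 / -0.670775 = 48.30

48.30 degC


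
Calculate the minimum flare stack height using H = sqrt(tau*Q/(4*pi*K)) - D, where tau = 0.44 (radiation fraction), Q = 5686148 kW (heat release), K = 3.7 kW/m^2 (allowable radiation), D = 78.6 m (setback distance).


tau*Q/(4*pi*K) = 0.44 * 5686148 / (4 * pi * 3.7) = 53809.5
sqrt(53809.5) = 231.969
H = 231.969 - 78.6 = 153.4

153.4 m


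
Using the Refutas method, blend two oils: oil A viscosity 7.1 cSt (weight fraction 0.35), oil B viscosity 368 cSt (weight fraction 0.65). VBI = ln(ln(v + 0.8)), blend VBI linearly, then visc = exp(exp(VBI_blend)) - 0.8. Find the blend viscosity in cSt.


Refutas method: VBN_i = 14.534*ln(ln(visc_i + 0.8)) + 10.975, blended linearly by mass fraction; since VBN is linear in VBI_i = ln(ln(visc_i + 0.8)) and the fractions sum to 1, blend VBI directly: visc = exp(exp(VBI_blend)) - 0.8
VBI_1 = ln(ln(7.1 + 0.8)) = 0.726032
VBI_2 = ln(ln(368 + 0.8)) = 1.77669
VBI_blend = 0.35 * 0.726032 + 0.65 * 1.77669 = 1.40896
visc_blend = exp(exp(1.40896)) - 0.8 = 59.04

59.04 cSt


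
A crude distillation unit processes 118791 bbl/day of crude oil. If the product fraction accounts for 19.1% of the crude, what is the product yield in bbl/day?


Crude throughput = 118791 bbl/day
Fraction yield = 19.1%
yield = throughput * fraction / 100
yield = 118791 * 19.1 / 100 = 22689.081

22689.081 bbl/day


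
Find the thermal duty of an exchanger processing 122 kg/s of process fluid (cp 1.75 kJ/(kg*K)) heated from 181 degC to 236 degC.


Q = m_dot * cp * delta_T
delta_T = 236 - 181 = 55 K
Q = 122 * 1.75 * 55
= 213.5 * 55
= 11742.5 kW

11742.5 kW


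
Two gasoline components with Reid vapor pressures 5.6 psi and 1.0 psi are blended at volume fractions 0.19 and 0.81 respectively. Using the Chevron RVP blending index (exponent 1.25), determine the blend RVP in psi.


Chevron index: RVP_blend = (sum xi*RVPi^1.25)^(1/1.25)
RVP^1.25 terms: 0.19 * 5.6^1.25 + 0.81 * 1.0^1.25 = 2.44677
RVP_blend = 2.44677^(1/1.25) = 2.046

2.046 psi


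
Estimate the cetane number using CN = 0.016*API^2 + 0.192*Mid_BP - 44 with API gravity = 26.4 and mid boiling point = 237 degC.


CN = 0.016 * 26.4^2 + 0.192 * 237 - 44
CN = 11.15136 + 45.504 - 44 = 12.65536

12.65536


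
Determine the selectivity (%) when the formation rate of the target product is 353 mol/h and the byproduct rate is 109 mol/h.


Selectivity = desired / (desired + undesired) * 100
Total products = 353 + 109 = 462 mol/h
S = 353 / 462 * 100
= 0.7641 * 100
= 76.41 %

76.41 %


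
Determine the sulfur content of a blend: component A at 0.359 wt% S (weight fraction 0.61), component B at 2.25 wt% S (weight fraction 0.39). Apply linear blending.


Linear sulfur blending: S_blend = x1*S1 + x2*S2
Contribution 1: 0.61 * 0.359 = 0.21899 wt%
Contribution 2: 0.39 * 2.25 = 0.8775 wt%
S_blend = 0.21899 + 0.8775 = 1.09649

1.09649 wt%


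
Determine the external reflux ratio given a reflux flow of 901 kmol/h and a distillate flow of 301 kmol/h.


Reflux ratio definition: R = L / D (liquid returned / distillate withdrawn)
L = 901 kmol/h, D = 301 kmol/h
R = 901 / 301 = 2.993

2.993


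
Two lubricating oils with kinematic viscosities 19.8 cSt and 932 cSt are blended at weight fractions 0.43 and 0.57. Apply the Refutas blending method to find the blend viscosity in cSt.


Refutas method: VBN_i = 14.534*ln(ln(visc_i + 0.8)) + 10.975, blended linearly by mass fraction; since VBN is linear in VBI_i = ln(ln(visc_i + 0.8)) and the fractions sum to 1, blend VBI directly: visc = exp(exp(VBI_blend)) - 0.8
VBI_1 = ln(ln(19.8 + 0.8)) = 1.10701
VBI_2 = ln(ln(932 + 0.8)) = 1.92252
VBI_blend = 0.43 * 1.10701 + 0.57 * 1.92252 = 1.57185
visc_blend = exp(exp(1.57185)) - 0.8 = 122.6

122.6 cSt


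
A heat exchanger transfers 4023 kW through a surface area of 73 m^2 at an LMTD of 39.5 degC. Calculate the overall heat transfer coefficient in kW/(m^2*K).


From Q = U*A*LMTD, U = Q / (A * LMTD)
U = 4023 / (73 * 39.5) = 4023 / 2883.5 = 1.395

1.395 kW/(m^2*K)


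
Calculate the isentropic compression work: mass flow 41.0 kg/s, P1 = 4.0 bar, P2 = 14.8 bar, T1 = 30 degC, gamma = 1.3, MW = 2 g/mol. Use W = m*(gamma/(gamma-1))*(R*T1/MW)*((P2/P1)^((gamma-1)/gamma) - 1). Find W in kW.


Isentropic work: W = m*(gamma/(gamma-1))*(R*T1/MW)*((P2/P1)^((gamma-1)/gamma) - 1)
T1 = 30 + 273.15 = 303.15 K
Pressure ratio = 14.8 / 4.0 = 3.7
Exponent = (1.3 - 1)/1.3 = 0.230769
(P2/P1)^exp - 1 = 3.7^0.230769 - 1 = 0.352457
W = 41.0 * 1.3 / 0.3 * 8.314 * 303.15 / 2 * 0.352457 = 78910

78910 kW


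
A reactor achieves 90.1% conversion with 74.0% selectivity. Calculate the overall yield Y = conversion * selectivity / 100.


Overall yield = conversion (%) * selectivity (%) / 100
Conversion = 90.1%, Selectivity = 74.0%
Y = 90.1 * 74.0 / 100
= 66.674 %

66.674 %


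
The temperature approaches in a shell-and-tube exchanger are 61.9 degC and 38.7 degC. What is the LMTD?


LMTD = (dT1 - dT2) / ln(dT1/dT2)
= (61.9 - 38.7) / ln(61.9 / 38.7) = 23.2 / 0.469681 = 49.40

49.40 degC


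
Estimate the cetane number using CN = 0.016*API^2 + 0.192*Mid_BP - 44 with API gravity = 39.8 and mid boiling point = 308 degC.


CN = 0.016 * 39.8^2 + 0.192 * 308 - 44
CN = 25.34464 + 59.136 - 44 = 40.48064

40.48064


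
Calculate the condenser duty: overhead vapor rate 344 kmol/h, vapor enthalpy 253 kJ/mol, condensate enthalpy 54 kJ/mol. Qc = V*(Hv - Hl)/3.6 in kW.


Qc = 344 * (253 - 54) / 3.6 = 344 * 199 / 3.6 = 19020

19020 kW


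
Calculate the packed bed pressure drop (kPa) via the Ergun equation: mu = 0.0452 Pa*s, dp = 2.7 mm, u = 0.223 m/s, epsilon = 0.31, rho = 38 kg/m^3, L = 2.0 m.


dp = 2.7 mm = 0.0027 m
Viscous term = 150*0.0452*0.223*(1-0.31)^2 / (0.0027^2*0.31^3) = 3314520
Inertial term = 1.75*38*0.223^2*(1-0.31) / (0.0027*0.31^3) = 28368.2
dP/L = 3314520 + 28368.2 = 3342890 Pa/m
dP = 3342890 * 2.0 / 1000 = 6686 kPa

6686 kPa


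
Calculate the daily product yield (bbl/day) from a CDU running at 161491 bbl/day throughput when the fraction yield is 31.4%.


Crude throughput = 161491 bbl/day
Fraction yield = 31.4%
yield = throughput * fraction / 100
yield = 161491 * 31.4 / 100 = 50708.174

50708.174 bbl/day


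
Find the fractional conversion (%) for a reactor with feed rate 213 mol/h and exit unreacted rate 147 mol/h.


X = (F_in - F_out) / F_in * 100
Moles reacted = 213 - 147 = 66
X = 66 / 213 * 100
= 0.3099 * 100
= 30.99 %

30.99 %


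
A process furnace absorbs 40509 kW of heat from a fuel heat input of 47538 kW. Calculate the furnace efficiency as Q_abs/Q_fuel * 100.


Furnace efficiency = Q_absorbed / Q_fuel * 100
= 40509 / 47538 * 100 = 85.21

85.21 %


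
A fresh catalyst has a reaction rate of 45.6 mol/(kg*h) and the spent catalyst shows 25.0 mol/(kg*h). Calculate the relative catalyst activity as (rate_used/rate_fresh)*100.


Activity (%) = (rate_used / rate_fresh) * 100
rate_used = 25.0, rate_fresh = 45.6
= (25.0 / 45.6) * 100
= 0.5482 * 100 = 54.82

54.82 %


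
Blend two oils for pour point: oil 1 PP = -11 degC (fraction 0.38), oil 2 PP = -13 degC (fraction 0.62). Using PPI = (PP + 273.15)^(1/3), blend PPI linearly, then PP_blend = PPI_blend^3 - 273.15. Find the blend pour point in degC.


PPI_1 = (-11 + 273.15)^(1/3) = 6.400049
PPI_2 = (-13 + 273.15)^(1/3) = 6.383731
PPI_blend = 0.38 * 6.400049 + 0.62 * 6.383731 = 6.389932
PP_blend = 6.389932^3 - 273.15 = 260.9088 - 273.15 = -12.24

-12.24 degC


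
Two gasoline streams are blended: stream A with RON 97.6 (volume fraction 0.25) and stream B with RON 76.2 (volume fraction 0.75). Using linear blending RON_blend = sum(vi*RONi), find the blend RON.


Linear blending: RON_blend = sum(vi * RONi)
Contribution 1: 0.25 * 97.6 = 24.4
Contribution 2: 0.75 * 76.2 = 57.15
RON_blend = 24.4 + 57.15 = 81.55

81.55


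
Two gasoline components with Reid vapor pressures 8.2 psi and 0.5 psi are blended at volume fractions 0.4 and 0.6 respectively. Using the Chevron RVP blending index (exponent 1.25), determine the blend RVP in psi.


Chevron index: RVP_blend = (sum xi*RVPi^1.25)^(1/1.25)
RVP^1.25 terms: 0.4 * 8.2^1.25 + 0.6 * 0.5^1.25 = 5.80271
RVP_blend = 5.80271^(1/1.25) = 4.082

4.082 psi


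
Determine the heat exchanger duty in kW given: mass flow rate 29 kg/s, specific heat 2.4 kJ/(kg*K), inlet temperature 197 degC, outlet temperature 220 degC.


Q = m_dot * cp * delta_T
delta_T = 220 - 197 = 23 K
Q = 29 * 2.4 * 23
= 69.6 * 23
= 1600.8 kW

1600.8 kW


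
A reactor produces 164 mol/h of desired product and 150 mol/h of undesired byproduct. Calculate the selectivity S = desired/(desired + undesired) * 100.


Selectivity = desired / (desired + undesired) * 100
Total products = 164 + 150 = 314 mol/h
S = 164 / 314 * 100
= 0.5223 * 100
= 52.23 %

52.23 %


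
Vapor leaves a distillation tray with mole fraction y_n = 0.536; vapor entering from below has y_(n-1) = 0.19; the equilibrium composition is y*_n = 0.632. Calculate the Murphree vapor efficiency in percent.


Murphree vapor efficiency: EMV = (y_n - y_(n-1)) / (y*_n - y_(n-1)) * 100
EMV = (0.536 - 0.19) / (0.632 - 0.19) * 100 = 0.346 / 0.442 * 100 = 78.28

78.28 %


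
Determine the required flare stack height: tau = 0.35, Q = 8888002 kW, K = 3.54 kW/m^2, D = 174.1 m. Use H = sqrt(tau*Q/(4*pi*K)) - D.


tau*Q/(4*pi*K) = 0.35 * 8888002 / (4 * pi * 3.54) = 69929.3
sqrt(69929.3) = 264.441
H = 264.441 - 174.1 = 90.34

90.34 m


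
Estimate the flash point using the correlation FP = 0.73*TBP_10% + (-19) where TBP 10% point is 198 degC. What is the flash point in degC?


FP = 0.73 * 198 + (-19) = 125.54

125.54 degC


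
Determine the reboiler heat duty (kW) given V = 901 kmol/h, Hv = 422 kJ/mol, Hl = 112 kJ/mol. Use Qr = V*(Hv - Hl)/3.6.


Qr = 901 * (422 - 112) / 3.6 = 901 * 310 / 3.6 = 77590

77590 kW


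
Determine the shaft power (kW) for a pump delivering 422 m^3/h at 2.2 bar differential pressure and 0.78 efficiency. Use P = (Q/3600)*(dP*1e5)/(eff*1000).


Q = 422 / 3600 = 0.117222 m^3/s
P = 0.117222 * (2.2 * 1e5) / 0.78 / 1000 = 33.06

33.06 kW


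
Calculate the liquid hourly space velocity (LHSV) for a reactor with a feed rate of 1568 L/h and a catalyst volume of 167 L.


LHSV = volumetric feed rate / catalyst volume
= 1568 L/h / 167 L
= 9.389 h^-1

9.389 h^-1


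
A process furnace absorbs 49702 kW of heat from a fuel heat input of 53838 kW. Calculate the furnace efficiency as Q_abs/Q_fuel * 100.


Furnace efficiency = Q_absorbed / Q_fuel * 100
= 49702 / 53838 * 100 = 92.32

92.32 %


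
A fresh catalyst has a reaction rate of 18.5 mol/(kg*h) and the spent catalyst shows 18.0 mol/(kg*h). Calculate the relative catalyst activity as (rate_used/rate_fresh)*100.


Activity (%) = (rate_used / rate_fresh) * 100
rate_used = 18.0, rate_fresh = 18.5
= (18.0 / 18.5) * 100
= 0.9730 * 100 = 97.30

97.30 %


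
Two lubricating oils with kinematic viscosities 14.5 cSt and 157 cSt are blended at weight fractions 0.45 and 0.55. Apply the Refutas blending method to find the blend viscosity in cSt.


Refutas method: VBN_i = 14.534*ln(ln(visc_i + 0.8)) + 10.975, blended linearly by mass fraction; since VBN is linear in VBI_i = ln(ln(visc_i + 0.8)) and the fractions sum to 1, blend VBI directly: visc = exp(exp(VBI_blend)) - 0.8
VBI_1 = ln(ln(14.5 + 0.8)) = 1.00351
VBI_2 = ln(ln(157 + 0.8)) = 1.62163
VBI_blend = 0.45 * 1.00351 + 0.55 * 1.62163 = 1.34348
visc_blend = exp(exp(1.34348)) - 0.8 = 45.37

45.37 cSt


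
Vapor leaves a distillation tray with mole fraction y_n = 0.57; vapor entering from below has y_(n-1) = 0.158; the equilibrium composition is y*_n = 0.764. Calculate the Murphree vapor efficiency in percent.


Murphree vapor efficiency: EMV = (y_n - y_(n-1)) / (y*_n - y_(n-1)) * 100
EMV = (0.57 - 0.158) / (0.764 - 0.158) * 100 = 0.412 / 0.606 * 100 = 67.99

67.99 %


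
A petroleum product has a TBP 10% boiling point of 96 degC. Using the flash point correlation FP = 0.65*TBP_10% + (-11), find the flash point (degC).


FP = 0.65 * 96 + (-11) = 51.4

51.4 degC


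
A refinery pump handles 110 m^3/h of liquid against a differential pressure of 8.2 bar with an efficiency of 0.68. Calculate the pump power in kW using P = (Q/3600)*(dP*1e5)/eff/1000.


Q = 110 / 3600 = 0.0305556 m^3/s
P = 0.0305556 * (8.2 * 1e5) / 0.68 / 1000 = 36.85

36.85 kW


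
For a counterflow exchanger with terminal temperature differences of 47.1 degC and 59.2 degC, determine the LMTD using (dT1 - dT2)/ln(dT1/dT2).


LMTD = (dT1 - dT2) / ln(dT1/dT2)
= (47.1 - 59.2) / ln(47.1 / 59.2) = -12.1 / -0.228649 = 52.92

52.92 degC


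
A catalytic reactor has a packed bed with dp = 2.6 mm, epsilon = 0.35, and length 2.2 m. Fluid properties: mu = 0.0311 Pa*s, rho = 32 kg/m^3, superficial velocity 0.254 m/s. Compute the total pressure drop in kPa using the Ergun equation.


dp = 2.6 mm = 0.0026 m
Viscous term = 150*0.0311*0.254*(1-0.35)^2 / (0.0026^2*0.35^3) = 1727270
Inertial term = 1.75*32*0.254^2*(1-0.35) / (0.0026*0.35^3) = 21066.4
dP/L = 1727270 + 21066.4 = 1748340 Pa/m
dP = 1748340 * 2.2 / 1000 = 3846 kPa

3846 kPa
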